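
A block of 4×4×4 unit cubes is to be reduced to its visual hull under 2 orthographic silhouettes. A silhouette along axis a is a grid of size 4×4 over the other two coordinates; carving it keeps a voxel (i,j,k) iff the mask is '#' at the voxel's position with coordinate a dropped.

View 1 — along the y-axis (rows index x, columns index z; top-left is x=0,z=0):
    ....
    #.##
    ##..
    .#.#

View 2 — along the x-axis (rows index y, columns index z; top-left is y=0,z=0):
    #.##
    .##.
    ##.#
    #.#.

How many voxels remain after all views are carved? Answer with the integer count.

full grid |V| = 64
step 1: project along y, AND mask (7/16) → |grid| = 28
step 2: project along x, AND mask (10/16) → |grid| = 17

17 voxels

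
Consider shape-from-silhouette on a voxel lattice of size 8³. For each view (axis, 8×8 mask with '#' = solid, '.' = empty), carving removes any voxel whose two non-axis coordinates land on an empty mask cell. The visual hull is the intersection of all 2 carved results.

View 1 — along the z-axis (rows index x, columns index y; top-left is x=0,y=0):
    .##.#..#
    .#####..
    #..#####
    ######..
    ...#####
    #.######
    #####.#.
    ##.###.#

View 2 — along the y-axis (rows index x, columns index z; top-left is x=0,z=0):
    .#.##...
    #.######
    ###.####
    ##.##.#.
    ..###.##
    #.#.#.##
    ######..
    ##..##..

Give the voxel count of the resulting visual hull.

before carving: 512 voxels (8×8×8)
step 1: project along z, AND mask (45/64) → |grid| = 360
step 2: project along y, AND mask (42/64) → |grid| = 239

voxel count = 239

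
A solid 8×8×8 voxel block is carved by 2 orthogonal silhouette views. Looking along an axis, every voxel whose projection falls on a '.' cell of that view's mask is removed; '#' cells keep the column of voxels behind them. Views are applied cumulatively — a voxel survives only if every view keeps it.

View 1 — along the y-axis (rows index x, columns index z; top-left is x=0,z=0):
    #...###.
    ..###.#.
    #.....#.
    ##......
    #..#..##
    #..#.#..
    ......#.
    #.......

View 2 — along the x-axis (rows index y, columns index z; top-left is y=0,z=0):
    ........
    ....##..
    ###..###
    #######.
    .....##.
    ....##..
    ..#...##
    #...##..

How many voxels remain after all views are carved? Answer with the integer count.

remaining voxels: 68

before carving: 512 voxels (8×8×8)
V1 y: intersect with XZ mask (21 set) -- 168 left
V2 x: intersect with YZ mask (25 set) -- 68 left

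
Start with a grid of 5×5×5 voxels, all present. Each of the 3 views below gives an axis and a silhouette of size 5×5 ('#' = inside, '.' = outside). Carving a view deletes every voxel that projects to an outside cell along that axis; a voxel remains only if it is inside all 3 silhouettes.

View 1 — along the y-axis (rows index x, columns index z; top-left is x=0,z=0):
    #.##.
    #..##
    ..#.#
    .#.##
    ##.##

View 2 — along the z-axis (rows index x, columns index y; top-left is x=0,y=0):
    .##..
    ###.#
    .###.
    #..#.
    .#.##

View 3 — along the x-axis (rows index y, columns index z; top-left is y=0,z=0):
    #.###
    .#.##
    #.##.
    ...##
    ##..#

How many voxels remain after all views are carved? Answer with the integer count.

full grid |V| = 125
step 1: project along y, AND mask (15/25) → |grid| = 75
step 2: project along z, AND mask (14/25) → |grid| = 42
step 3: project along x, AND mask (15/25) → |grid| = 28

voxel count = 28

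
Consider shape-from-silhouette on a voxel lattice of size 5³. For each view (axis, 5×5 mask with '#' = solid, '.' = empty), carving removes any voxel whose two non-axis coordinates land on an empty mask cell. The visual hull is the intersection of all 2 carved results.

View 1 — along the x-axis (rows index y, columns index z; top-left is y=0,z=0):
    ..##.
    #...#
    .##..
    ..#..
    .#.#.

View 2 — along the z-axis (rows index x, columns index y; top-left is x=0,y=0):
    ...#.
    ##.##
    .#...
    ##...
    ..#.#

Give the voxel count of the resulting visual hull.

full grid |V| = 125
after view 1 [x-axis, 9 of 25 cells solid] → remaining = 45
after view 2 [z-axis, 10 of 25 cells solid] → remaining = 18

remaining voxels: 18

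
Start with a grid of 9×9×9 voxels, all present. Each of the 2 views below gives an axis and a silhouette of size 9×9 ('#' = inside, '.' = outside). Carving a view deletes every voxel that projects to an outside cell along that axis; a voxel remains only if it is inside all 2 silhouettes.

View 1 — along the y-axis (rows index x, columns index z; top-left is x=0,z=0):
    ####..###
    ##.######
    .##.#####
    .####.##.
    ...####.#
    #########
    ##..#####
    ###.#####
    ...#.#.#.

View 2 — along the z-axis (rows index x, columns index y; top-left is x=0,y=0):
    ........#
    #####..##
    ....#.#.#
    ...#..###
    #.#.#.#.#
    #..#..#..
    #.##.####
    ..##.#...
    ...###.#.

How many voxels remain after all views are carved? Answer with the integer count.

full grid |V| = 729
  1. axis=1 (XZ plane), |mask|=60  ⇒  voxels=540
  2. axis=2 (XY plane), |mask|=37  ⇒  voxels=245

voxel count = 245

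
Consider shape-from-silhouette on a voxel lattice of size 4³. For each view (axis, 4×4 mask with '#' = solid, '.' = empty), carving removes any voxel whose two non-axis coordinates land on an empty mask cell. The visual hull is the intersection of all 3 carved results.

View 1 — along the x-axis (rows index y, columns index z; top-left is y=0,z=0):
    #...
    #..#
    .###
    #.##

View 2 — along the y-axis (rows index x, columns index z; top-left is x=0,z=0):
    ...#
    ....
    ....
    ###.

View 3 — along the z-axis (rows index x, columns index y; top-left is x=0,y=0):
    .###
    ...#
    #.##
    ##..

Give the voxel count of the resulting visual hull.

voxel count = 5

before carving: 64 voxels (4×4×4)
V1 x: intersect with YZ mask (9 set) -- 36 left
V2 y: intersect with XZ mask (4 set) -- 9 left
V3 z: intersect with XY mask (9 set) -- 5 left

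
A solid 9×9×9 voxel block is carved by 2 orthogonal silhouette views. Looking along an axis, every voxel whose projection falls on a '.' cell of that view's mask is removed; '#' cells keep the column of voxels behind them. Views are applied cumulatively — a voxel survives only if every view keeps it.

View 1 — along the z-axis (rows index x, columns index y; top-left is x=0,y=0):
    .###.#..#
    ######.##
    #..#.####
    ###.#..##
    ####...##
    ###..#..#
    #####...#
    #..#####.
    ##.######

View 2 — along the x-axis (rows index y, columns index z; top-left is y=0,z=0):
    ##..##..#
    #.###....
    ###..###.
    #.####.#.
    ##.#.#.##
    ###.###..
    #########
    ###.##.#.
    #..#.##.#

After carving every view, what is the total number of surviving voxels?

initial block: 9^3 = 729
after view 1 [z-axis, 56 of 81 cells solid] → remaining = 504
after view 2 [x-axis, 53 of 81 cells solid] → remaining = 315

315 voxels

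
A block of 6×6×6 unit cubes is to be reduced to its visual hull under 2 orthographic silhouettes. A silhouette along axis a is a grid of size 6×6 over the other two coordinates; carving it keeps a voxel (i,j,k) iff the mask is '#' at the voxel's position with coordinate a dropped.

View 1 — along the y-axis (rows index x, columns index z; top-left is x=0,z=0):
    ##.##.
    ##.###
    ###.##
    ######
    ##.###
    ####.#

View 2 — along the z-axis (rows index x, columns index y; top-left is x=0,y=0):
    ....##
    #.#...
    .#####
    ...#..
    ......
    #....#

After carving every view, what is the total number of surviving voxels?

59 voxels

full grid |V| = 216
V1 y: intersect with XZ mask (30 set) -- 180 left
V2 z: intersect with XY mask (12 set) -- 59 left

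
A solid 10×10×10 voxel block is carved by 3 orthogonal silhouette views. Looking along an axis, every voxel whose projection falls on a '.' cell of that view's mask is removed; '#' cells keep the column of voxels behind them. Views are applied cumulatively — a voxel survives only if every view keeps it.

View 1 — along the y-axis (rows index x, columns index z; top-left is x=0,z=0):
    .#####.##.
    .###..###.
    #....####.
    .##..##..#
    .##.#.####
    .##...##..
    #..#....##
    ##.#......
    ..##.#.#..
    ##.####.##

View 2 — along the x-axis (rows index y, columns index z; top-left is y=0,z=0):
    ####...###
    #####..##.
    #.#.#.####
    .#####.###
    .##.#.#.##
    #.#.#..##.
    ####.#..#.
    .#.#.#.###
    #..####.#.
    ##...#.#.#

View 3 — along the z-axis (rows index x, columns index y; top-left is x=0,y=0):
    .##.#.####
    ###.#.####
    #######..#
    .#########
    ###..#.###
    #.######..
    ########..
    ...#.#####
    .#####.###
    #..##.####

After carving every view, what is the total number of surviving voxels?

before carving: 1000 voxels (10×10×10)
V1 y: intersect with XZ mask (53 set) -- 530 left
V2 x: intersect with YZ mask (63 set) -- 336 left
V3 z: intersect with XY mask (75 set) -- 249 left

voxel count = 249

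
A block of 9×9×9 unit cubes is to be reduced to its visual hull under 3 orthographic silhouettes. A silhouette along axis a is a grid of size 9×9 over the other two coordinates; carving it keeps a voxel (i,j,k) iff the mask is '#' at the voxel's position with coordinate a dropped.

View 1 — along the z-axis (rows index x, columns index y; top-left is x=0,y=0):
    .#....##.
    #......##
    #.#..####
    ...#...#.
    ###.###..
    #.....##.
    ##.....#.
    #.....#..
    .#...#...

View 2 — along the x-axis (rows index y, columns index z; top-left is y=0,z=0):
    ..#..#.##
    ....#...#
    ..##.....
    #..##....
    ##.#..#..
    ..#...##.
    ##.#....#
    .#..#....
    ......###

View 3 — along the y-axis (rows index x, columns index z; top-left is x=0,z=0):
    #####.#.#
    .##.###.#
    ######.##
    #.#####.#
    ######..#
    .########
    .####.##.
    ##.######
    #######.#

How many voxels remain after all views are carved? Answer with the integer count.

remaining voxels: 75

start: 9×9×9 = 729 voxels
step 1: project along z, AND mask (30/81) → |grid| = 270
step 2: project along x, AND mask (27/81) → |grid| = 90
step 3: project along y, AND mask (65/81) → |grid| = 75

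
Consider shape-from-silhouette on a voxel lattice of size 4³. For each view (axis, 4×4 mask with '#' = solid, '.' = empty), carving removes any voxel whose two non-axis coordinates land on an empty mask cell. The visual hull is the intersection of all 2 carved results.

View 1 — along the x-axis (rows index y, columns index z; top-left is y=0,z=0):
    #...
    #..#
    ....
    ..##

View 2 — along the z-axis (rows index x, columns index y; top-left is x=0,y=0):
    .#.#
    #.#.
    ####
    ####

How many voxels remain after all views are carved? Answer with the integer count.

voxel count = 15

start: 4×4×4 = 64 voxels
step 1: project along x, AND mask (5/16) → |grid| = 20
step 2: project along z, AND mask (12/16) → |grid| = 15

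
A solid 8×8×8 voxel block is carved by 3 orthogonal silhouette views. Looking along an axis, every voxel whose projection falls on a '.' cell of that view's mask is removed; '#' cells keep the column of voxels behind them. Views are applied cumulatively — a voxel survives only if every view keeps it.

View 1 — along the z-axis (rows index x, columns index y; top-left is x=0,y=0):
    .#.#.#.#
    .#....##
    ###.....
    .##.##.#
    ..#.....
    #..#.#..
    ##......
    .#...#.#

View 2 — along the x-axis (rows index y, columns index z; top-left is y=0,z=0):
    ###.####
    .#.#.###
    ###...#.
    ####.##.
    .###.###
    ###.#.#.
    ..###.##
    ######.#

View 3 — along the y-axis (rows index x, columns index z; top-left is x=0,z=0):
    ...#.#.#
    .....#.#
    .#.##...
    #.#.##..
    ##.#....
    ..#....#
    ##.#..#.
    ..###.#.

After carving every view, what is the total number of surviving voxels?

|visual hull| = 50

start: 8×8×8 = 512 voxels
V1 z: intersect with XY mask (24 set) -- 192 left
V2 x: intersect with YZ mask (45 set) -- 134 left
V3 y: intersect with XZ mask (25 set) -- 50 left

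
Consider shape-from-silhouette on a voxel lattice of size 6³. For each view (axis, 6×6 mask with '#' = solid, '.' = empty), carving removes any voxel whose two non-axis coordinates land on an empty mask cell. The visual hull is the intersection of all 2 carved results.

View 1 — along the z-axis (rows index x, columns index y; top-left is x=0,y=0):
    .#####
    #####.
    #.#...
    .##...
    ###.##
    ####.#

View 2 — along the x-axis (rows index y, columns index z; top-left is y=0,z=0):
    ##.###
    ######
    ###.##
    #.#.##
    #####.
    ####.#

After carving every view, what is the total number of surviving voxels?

before carving: 216 voxels (6×6×6)
after view 1 [z-axis, 24 of 36 cells solid] → remaining = 144
after view 2 [x-axis, 30 of 36 cells solid] → remaining = 122

voxel count = 122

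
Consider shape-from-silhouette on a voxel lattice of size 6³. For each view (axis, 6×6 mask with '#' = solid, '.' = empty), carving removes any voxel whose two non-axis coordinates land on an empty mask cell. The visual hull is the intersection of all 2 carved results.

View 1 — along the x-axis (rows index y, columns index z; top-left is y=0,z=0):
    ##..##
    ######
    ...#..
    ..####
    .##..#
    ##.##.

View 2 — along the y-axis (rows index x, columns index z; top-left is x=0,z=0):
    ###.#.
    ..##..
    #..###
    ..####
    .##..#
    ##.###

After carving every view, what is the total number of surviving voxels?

full grid |V| = 216
step 1: project along x, AND mask (22/36) → |grid| = 132
step 2: project along y, AND mask (22/36) → |grid| = 81

voxel count = 81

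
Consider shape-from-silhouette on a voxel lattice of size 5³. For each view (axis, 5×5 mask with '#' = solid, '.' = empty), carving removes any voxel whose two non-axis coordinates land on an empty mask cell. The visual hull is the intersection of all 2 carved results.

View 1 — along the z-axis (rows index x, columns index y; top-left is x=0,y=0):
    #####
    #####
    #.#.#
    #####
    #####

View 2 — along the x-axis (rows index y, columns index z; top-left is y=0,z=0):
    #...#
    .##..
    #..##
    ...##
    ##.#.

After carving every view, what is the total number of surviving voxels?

initial block: 5^3 = 125
step 1: project along z, AND mask (23/25) → |grid| = 115
step 2: project along x, AND mask (12/25) → |grid| = 56

56 voxels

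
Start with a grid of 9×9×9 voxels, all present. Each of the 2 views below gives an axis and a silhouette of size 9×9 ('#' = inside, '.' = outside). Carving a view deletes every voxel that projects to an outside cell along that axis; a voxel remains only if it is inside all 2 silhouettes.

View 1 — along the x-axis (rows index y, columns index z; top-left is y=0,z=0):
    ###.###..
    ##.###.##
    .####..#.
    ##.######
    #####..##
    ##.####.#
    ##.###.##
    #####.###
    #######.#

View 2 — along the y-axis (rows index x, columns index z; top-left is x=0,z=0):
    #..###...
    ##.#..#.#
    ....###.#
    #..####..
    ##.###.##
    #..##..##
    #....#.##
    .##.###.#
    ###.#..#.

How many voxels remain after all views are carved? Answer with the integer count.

full grid |V| = 729
V1 x: intersect with YZ mask (63 set) -- 567 left
V2 y: intersect with XZ mask (45 set) -- 327 left

voxel count = 327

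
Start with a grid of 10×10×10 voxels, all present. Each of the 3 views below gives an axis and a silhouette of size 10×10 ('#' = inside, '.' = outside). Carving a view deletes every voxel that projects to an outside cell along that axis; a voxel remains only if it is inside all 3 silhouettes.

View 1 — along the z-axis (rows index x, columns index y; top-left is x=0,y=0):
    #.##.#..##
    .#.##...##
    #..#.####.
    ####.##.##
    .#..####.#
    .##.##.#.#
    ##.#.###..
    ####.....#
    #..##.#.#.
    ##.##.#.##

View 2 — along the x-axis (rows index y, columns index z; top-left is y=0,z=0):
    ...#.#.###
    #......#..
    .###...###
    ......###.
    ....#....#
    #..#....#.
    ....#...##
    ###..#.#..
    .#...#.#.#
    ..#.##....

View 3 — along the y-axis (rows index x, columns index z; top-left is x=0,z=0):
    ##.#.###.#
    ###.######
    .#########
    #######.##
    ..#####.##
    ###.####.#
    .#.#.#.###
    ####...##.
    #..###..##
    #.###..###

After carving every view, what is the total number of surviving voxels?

start: 10×10×10 = 1000 voxels
[1] z-view keeps 60 columns → grid now 600
[2] x-view keeps 36 columns → grid now 208
[3] y-view keeps 74 columns → grid now 162

162 voxels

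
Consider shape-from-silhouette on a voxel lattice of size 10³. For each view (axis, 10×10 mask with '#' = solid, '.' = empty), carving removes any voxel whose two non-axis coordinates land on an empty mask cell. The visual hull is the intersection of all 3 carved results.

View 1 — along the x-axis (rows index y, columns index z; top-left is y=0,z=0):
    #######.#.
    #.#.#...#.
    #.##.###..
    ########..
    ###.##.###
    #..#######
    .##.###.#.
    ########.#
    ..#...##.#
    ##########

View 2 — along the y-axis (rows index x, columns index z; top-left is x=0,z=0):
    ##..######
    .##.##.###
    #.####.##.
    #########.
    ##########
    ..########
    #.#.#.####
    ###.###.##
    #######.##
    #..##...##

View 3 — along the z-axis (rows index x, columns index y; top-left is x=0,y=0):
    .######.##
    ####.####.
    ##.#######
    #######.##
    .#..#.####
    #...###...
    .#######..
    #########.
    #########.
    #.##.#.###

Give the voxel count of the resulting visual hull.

remaining voxels: 412

full grid |V| = 1000
  1. axis=0 (YZ plane), |mask|=71  ⇒  voxels=710
  2. axis=1 (XZ plane), |mask|=78  ⇒  voxels=557
  3. axis=2 (XY plane), |mask|=76  ⇒  voxels=412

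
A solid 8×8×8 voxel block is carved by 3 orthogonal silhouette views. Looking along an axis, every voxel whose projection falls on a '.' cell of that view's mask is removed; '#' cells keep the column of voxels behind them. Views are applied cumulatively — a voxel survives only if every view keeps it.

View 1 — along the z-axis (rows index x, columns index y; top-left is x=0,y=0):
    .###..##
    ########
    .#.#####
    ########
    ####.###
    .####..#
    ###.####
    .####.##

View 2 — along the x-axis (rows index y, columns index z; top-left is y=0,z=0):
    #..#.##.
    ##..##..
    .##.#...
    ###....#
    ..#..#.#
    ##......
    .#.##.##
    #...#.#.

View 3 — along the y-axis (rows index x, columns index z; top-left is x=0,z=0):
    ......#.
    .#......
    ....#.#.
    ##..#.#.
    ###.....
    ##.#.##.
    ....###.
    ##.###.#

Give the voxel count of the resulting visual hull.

77 voxels

full grid |V| = 512
after view 1 [z-axis, 52 of 64 cells solid] → remaining = 416
after view 2 [x-axis, 28 of 64 cells solid] → remaining = 184
after view 3 [y-axis, 25 of 64 cells solid] → remaining = 77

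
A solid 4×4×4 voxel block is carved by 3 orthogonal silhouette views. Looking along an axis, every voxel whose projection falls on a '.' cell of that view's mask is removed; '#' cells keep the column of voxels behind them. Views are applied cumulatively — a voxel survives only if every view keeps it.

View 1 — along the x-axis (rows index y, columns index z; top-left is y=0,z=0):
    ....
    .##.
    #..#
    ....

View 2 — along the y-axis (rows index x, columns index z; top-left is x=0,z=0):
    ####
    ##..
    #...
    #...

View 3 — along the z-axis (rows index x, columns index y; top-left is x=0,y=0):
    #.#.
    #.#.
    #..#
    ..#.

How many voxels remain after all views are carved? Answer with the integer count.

initial block: 4^3 = 64
step 1: project along x, AND mask (4/16) → |grid| = 16
step 2: project along y, AND mask (8/16) → |grid| = 8
step 3: project along z, AND mask (7/16) → |grid| = 4

voxel count = 4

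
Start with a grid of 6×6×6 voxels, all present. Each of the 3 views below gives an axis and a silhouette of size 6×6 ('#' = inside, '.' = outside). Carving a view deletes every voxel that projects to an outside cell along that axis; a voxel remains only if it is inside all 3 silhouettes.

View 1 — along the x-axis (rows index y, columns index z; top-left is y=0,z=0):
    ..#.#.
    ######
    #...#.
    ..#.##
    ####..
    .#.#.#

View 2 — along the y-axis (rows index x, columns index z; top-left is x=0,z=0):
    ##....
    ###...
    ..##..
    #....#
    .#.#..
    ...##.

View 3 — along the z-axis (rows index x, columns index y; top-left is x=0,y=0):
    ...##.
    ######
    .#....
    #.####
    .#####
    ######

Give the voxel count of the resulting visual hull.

initial block: 6^3 = 216
  1. axis=0 (YZ plane), |mask|=20  ⇒  voxels=120
  2. axis=1 (XZ plane), |mask|=13  ⇒  voxels=42
  3. axis=2 (XY plane), |mask|=25  ⇒  voxels=31

31 voxels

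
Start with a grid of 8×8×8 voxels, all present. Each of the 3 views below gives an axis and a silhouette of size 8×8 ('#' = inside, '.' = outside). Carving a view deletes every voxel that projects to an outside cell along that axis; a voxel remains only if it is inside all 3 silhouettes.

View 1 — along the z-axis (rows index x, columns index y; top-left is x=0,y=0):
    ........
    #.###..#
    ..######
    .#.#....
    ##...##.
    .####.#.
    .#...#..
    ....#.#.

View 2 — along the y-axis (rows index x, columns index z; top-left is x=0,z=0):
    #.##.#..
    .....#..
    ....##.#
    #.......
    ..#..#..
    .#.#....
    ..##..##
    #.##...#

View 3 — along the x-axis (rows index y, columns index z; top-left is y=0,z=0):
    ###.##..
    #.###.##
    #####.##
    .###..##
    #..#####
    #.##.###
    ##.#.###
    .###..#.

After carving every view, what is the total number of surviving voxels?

voxel count = 41

initial block: 8^3 = 512
  1. axis=2 (XY plane), |mask|=26  ⇒  voxels=208
  2. axis=1 (XZ plane), |mask|=21  ⇒  voxels=59
  3. axis=0 (YZ plane), |mask|=45  ⇒  voxels=41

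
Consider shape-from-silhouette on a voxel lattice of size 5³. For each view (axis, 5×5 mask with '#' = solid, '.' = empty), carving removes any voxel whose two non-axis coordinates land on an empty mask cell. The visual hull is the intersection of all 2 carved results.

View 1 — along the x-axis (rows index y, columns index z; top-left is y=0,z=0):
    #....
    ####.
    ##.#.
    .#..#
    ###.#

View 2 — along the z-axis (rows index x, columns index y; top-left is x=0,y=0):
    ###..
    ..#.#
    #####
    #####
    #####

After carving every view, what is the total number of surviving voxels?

before carving: 125 voxels (5×5×5)
V1 x: intersect with YZ mask (14 set) -- 70 left
V2 z: intersect with XY mask (20 set) -- 57 left

voxel count = 57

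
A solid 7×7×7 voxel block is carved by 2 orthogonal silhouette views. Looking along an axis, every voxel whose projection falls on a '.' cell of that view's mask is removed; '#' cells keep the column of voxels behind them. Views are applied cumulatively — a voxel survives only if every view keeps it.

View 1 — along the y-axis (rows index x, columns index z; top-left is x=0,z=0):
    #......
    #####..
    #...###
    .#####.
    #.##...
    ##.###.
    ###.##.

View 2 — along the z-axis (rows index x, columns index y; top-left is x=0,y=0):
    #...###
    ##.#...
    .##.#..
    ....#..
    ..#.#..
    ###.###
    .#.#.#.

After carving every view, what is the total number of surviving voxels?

start: 7×7×7 = 343 voxels
after view 1 [y-axis, 28 of 49 cells solid] → remaining = 196
after view 2 [z-axis, 22 of 49 cells solid] → remaining = 87

voxel count = 87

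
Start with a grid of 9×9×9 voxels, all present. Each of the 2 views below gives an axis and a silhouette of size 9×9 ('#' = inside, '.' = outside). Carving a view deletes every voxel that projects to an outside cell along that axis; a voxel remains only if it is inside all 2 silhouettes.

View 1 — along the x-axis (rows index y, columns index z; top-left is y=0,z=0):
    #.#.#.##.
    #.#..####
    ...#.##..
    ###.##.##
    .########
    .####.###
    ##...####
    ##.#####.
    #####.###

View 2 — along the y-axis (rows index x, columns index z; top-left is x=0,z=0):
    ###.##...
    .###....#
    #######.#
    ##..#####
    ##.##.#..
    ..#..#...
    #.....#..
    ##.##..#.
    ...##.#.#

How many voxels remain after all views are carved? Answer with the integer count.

261 voxels

start: 9×9×9 = 729 voxels
carve view 1 (along x, YZ-mask fill 57/81): 513 voxels remain
carve view 2 (along y, XZ-mask fill 42/81): 261 voxels remain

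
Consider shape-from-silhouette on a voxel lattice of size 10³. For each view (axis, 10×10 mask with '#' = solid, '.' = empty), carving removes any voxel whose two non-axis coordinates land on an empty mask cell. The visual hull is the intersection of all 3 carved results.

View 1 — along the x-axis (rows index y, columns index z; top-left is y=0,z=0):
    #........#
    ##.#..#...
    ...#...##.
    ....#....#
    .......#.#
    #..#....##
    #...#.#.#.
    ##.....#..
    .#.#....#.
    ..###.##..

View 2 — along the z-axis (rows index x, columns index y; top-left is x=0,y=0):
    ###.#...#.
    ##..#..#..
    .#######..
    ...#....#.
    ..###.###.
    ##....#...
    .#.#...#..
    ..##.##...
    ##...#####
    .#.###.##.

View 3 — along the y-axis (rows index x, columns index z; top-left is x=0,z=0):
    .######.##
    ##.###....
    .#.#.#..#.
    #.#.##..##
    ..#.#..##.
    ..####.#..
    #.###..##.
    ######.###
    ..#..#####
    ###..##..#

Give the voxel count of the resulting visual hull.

|visual hull| = 75

full grid |V| = 1000
V1 x: intersect with YZ mask (32 set) -- 320 left
V2 z: intersect with XY mask (47 set) -- 144 left
V3 y: intersect with XZ mask (59 set) -- 75 left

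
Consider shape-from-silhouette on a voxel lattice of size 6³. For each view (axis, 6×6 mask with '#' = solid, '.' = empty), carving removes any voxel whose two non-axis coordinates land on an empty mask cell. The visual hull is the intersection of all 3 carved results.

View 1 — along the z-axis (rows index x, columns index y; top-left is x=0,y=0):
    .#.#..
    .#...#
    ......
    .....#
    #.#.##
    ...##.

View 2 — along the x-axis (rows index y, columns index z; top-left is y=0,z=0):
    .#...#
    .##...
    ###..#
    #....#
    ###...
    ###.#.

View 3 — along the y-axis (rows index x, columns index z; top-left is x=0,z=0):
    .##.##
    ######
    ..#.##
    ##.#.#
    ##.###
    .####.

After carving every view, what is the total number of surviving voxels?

23 voxels

full grid |V| = 216
V1 z: intersect with XY mask (11 set) -- 66 left
V2 x: intersect with YZ mask (17 set) -- 32 left
V3 y: intersect with XZ mask (26 set) -- 23 left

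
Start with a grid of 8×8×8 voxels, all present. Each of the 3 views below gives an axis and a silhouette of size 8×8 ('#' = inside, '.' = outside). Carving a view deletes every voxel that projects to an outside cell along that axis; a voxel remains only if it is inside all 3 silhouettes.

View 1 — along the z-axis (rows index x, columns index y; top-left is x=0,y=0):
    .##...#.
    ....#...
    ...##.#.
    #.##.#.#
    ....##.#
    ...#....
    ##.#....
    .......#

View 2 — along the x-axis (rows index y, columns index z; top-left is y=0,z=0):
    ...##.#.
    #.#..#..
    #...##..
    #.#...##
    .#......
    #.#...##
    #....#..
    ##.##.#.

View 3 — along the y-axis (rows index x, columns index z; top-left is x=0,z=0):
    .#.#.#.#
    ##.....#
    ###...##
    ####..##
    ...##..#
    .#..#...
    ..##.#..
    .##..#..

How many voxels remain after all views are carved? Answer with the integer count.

remaining voxels: 33

full grid |V| = 512
after view 1 [z-axis, 20 of 64 cells solid] → remaining = 160
after view 2 [x-axis, 25 of 64 cells solid] → remaining = 64
after view 3 [y-axis, 29 of 64 cells solid] → remaining = 33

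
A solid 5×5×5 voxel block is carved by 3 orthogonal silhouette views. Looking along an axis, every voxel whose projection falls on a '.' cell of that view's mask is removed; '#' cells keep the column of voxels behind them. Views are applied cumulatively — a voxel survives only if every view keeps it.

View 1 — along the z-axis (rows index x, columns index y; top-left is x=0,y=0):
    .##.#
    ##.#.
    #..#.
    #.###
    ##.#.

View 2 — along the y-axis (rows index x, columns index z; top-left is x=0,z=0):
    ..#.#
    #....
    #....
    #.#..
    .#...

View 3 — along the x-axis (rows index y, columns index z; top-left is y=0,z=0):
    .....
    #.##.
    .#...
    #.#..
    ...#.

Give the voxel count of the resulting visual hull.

voxel count = 6

before carving: 125 voxels (5×5×5)
  1. axis=2 (XY plane), |mask|=15  ⇒  voxels=75
  2. axis=1 (XZ plane), |mask|=7  ⇒  voxels=22
  3. axis=0 (YZ plane), |mask|=7  ⇒  voxels=6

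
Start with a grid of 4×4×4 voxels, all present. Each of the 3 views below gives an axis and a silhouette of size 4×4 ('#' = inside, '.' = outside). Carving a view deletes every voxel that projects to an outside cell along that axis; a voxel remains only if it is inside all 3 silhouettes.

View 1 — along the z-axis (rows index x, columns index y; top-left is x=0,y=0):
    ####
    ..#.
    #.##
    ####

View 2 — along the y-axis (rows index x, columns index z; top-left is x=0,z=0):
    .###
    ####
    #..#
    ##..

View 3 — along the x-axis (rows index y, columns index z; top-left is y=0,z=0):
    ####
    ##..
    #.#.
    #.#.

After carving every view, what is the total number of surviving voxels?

|visual hull| = 18

initial block: 4^3 = 64
carve view 1 (along z, XY-mask fill 12/16): 48 voxels remain
carve view 2 (along y, XZ-mask fill 11/16): 30 voxels remain
carve view 3 (along x, YZ-mask fill 10/16): 18 voxels remain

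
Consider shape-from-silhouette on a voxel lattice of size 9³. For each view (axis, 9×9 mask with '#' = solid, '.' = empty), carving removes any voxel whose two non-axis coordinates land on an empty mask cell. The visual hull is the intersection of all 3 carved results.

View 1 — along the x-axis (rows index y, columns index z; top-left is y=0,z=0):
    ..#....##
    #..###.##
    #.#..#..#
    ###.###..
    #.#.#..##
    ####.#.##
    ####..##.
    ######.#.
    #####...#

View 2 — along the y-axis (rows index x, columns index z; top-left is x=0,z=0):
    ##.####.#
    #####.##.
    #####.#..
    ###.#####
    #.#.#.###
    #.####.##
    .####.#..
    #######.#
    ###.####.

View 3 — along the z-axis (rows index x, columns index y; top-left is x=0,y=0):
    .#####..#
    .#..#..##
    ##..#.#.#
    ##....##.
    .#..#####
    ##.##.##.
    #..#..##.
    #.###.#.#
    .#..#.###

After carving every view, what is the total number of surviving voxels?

full grid |V| = 729
V1 x: intersect with YZ mask (50 set) -- 450 left
V2 y: intersect with XZ mask (61 set) -- 339 left
V3 z: intersect with XY mask (46 set) -- 197 left

voxel count = 197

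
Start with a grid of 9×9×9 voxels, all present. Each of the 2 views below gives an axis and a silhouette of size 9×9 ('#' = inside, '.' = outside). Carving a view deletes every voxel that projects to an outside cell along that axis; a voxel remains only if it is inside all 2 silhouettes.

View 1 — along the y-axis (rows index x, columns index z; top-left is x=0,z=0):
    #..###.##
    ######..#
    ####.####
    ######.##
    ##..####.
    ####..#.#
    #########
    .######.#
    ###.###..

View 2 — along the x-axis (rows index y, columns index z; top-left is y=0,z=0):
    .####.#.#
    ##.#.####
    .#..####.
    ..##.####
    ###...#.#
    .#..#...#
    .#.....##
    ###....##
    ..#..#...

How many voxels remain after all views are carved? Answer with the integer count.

before carving: 729 voxels (9×9×9)
carve view 1 (along y, XZ-mask fill 63/81): 567 voxels remain
carve view 2 (along x, YZ-mask fill 42/81): 293 voxels remain

remaining voxels: 293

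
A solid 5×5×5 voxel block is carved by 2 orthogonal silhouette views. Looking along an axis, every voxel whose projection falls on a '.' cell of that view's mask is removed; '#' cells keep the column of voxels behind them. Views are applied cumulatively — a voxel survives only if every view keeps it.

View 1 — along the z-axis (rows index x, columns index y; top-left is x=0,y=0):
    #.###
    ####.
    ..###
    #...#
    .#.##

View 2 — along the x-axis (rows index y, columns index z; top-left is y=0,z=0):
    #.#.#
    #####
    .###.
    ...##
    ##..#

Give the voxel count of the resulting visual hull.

48 voxels

before carving: 125 voxels (5×5×5)
after view 1 [z-axis, 16 of 25 cells solid] → remaining = 80
after view 2 [x-axis, 16 of 25 cells solid] → remaining = 48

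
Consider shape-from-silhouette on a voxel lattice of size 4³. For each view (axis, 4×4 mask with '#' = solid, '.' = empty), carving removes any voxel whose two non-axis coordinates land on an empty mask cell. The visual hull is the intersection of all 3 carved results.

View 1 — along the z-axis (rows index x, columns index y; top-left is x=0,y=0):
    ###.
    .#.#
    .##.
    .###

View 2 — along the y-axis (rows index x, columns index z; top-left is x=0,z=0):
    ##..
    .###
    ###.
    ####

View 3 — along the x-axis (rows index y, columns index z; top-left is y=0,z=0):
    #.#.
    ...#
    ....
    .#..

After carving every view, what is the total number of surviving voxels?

remaining voxels: 5

full grid |V| = 64
step 1: project along z, AND mask (10/16) → |grid| = 40
step 2: project along y, AND mask (12/16) → |grid| = 30
step 3: project along x, AND mask (4/16) → |grid| = 5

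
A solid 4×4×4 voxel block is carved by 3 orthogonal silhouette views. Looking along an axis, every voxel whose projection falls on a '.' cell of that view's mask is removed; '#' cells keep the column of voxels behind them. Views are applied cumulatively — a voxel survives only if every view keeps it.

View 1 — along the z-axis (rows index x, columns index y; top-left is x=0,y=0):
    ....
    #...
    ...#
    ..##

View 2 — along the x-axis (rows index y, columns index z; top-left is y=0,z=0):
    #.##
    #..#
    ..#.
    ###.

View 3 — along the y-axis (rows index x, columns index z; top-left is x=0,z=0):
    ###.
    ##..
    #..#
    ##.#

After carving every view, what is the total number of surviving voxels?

initial block: 4^3 = 64
carve view 1 (along z, XY-mask fill 4/16): 16 voxels remain
carve view 2 (along x, YZ-mask fill 9/16): 10 voxels remain
carve view 3 (along y, XZ-mask fill 10/16): 4 voxels remain

remaining voxels: 4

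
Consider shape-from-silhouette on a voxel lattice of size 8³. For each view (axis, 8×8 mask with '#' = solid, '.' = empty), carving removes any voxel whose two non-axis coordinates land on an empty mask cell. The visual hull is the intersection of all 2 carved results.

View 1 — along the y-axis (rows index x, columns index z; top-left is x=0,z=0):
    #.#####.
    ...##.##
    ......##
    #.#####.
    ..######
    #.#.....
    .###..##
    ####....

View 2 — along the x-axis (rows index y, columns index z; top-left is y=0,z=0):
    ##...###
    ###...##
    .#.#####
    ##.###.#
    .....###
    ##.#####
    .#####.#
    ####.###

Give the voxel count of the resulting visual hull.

start: 8×8×8 = 512 voxels
step 1: project along y, AND mask (35/64) → |grid| = 280
step 2: project along x, AND mask (45/64) → |grid| = 187

187 voxels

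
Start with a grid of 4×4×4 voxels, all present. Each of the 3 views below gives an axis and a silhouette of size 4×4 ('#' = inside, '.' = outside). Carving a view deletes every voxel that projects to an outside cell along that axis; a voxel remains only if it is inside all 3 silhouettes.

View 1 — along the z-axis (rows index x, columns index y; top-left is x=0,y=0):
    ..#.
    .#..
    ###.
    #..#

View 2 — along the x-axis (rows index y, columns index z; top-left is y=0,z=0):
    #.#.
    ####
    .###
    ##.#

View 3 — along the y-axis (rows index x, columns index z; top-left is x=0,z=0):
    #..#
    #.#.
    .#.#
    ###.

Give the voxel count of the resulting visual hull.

remaining voxels: 11

initial block: 4^3 = 64
  1. axis=2 (XY plane), |mask|=7  ⇒  voxels=28
  2. axis=0 (YZ plane), |mask|=12  ⇒  voxels=21
  3. axis=1 (XZ plane), |mask|=9  ⇒  voxels=11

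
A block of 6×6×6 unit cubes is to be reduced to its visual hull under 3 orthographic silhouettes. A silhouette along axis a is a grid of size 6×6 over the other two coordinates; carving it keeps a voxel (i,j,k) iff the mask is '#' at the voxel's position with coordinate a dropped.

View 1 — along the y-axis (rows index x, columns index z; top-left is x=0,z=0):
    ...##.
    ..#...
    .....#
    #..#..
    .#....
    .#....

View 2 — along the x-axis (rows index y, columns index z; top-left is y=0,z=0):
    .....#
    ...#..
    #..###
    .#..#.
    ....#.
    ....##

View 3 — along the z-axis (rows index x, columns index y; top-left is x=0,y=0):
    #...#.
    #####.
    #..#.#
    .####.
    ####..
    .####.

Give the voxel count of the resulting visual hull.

|visual hull| = 8

before carving: 216 voxels (6×6×6)
  1. axis=1 (XZ plane), |mask|=8  ⇒  voxels=48
  2. axis=0 (YZ plane), |mask|=11  ⇒  voxels=14
  3. axis=2 (XY plane), |mask|=22  ⇒  voxels=8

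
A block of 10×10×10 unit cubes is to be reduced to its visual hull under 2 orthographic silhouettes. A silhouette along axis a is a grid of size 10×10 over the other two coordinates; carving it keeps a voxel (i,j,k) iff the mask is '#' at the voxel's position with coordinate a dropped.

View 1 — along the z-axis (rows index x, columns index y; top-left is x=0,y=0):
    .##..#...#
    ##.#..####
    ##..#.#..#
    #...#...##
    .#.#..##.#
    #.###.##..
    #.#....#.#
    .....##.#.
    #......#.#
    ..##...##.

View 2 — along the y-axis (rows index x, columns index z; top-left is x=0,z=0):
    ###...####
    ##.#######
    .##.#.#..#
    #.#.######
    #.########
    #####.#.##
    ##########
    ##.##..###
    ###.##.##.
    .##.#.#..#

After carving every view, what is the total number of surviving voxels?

before carving: 1000 voxels (10×10×10)
after view 1 [z-axis, 45 of 100 cells solid] → remaining = 450
after view 2 [y-axis, 75 of 100 cells solid] → remaining = 343

voxel count = 343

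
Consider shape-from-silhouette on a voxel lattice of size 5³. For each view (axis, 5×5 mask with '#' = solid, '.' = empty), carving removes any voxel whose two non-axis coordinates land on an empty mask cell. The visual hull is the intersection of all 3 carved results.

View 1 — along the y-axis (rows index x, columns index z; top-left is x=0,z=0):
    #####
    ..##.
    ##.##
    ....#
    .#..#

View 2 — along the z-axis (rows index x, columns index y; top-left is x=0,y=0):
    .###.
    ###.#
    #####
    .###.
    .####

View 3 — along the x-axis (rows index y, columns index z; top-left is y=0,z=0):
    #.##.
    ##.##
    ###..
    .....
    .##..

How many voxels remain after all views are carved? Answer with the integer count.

voxel count = 26

start: 5×5×5 = 125 voxels
[1] y-view keeps 14 columns → grid now 70
[2] z-view keeps 19 columns → grid now 54
[3] x-view keeps 12 columns → grid now 26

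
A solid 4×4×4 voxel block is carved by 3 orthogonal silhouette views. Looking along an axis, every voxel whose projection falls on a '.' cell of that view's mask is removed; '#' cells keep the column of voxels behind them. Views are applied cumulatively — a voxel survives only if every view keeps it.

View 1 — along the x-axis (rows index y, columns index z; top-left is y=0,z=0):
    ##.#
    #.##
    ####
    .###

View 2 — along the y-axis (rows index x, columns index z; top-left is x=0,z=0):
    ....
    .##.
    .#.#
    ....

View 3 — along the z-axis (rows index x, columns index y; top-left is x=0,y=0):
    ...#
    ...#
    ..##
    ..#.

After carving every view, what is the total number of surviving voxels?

initial block: 4^3 = 64
[1] x-view keeps 13 columns → grid now 52
[2] y-view keeps 4 columns → grid now 13
[3] z-view keeps 5 columns → grid now 6

|visual hull| = 6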